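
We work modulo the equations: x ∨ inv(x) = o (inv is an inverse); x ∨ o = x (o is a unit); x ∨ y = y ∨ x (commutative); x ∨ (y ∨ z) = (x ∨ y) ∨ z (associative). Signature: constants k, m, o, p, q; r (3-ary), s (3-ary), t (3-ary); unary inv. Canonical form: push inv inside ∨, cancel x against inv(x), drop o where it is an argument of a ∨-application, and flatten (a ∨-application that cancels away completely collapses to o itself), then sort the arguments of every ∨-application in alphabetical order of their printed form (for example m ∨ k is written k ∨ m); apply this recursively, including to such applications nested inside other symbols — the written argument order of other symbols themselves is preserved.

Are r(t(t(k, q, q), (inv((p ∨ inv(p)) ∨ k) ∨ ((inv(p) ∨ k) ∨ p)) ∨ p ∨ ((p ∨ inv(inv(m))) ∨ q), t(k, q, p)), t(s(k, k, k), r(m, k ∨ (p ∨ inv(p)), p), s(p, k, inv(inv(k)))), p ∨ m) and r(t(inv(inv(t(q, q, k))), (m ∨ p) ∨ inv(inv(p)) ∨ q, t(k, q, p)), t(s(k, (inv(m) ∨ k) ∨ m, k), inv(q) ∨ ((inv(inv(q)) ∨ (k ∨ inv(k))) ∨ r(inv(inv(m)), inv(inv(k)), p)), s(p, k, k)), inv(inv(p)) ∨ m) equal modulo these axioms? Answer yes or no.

Left:  r(t(t(k, q, q), (inv((p ∨ inv(p)) ∨ k) ∨ ((inv(p) ∨ k) ∨ p)) ∨ p ∨ ((p ∨ inv(inv(m))) ∨ q), t(k, q, p)), t(s(k, k, k), r(m, k ∨ (p ∨ inv(p)), p), s(p, k, inv(inv(k)))), p ∨ m)
  Descend into:  (inv((p ∨ inv(p)) ∨ k) ∨ ((inv(p) ∨ k) ∨ p)) ∨ p ∨ ((p ∨ inv(inv(m))) ∨ q)
  Push inv inside:  distribute inv over ∨ and collapse double inv
  Cancel inverse pairs:  k cancels
  Collect terms:  p ∨ p ∨ m ∨ q
  Sort:  m ∨ p ∨ p ∨ q
  Rebuild:  r(t(t(k, q, q), m ∨ p ∨ p ∨ q, t(k, q, p)), t(s(k, k, k), r(m, k, p), s(p, k, k)), m ∨ p)
Right:  r(t(inv(inv(t(q, q, k))), (m ∨ p) ∨ inv(inv(p)) ∨ q, t(k, q, p)), t(s(k, (inv(m) ∨ k) ∨ m, k), inv(q) ∨ ((inv(inv(q)) ∨ (k ∨ inv(k))) ∨ r(inv(inv(m)), inv(inv(k)), p)), s(p, k, k)), inv(inv(p)) ∨ m)
  Work inside:  inv(q) ∨ ((inv(inv(q)) ∨ (k ∨ inv(k))) ∨ r(inv(inv(m)), inv(inv(k)), p))
  Push inv inside:  distribute inv over ∨ and collapse double inv
  Cancel inverse pairs:  q cancels; k cancels
  Collect:  r(m, k, p)
  Rebuild:  r(t(t(q, q, k), m ∨ p ∨ p ∨ q, t(k, q, p)), t(s(k, k, k), r(m, k, p), s(p, k, k)), m ∨ p)

Answer: no — r(t(t(k, q, q), m ∨ p ∨ p ∨ q, t(k, q, p)), t(s(k, k, k), r(m, k, p), s(p, k, k)), m ∨ p) vs r(t(t(q, q, k), m ∨ p ∨ p ∨ q, t(k, q, p)), t(s(k, k, k), r(m, k, p), s(p, k, k)), m ∨ p)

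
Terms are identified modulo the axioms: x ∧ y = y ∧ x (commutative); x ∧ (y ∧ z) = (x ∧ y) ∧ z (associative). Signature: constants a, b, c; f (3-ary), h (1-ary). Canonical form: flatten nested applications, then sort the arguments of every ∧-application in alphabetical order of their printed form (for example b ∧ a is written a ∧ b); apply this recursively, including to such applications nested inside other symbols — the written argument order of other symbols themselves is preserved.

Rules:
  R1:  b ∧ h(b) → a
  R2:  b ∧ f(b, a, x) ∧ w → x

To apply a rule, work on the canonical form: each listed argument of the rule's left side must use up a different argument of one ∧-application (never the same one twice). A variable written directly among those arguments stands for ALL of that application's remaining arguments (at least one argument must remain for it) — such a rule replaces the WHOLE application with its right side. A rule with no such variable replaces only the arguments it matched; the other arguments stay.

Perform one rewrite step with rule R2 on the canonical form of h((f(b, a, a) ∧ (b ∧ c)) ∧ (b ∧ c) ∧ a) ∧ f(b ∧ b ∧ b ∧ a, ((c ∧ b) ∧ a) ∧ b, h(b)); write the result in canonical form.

Answer: f(a ∧ b ∧ b ∧ b, a ∧ b ∧ b ∧ c, h(b)) ∧ h(a)

Derivation:
Canonical form:  f(a ∧ b ∧ b ∧ b, a ∧ b ∧ b ∧ c, h(b)) ∧ h(a ∧ b ∧ b ∧ c ∧ c ∧ f(b, a, a))
Match R2:  consume b, f(b, a, a);  w := a ∧ b ∧ c ∧ c, x := a
The variable takes the whole remainder — replace the entire application.
Giving:  f(a ∧ b ∧ b ∧ b, a ∧ b ∧ b ∧ c, h(b)) ∧ h(a)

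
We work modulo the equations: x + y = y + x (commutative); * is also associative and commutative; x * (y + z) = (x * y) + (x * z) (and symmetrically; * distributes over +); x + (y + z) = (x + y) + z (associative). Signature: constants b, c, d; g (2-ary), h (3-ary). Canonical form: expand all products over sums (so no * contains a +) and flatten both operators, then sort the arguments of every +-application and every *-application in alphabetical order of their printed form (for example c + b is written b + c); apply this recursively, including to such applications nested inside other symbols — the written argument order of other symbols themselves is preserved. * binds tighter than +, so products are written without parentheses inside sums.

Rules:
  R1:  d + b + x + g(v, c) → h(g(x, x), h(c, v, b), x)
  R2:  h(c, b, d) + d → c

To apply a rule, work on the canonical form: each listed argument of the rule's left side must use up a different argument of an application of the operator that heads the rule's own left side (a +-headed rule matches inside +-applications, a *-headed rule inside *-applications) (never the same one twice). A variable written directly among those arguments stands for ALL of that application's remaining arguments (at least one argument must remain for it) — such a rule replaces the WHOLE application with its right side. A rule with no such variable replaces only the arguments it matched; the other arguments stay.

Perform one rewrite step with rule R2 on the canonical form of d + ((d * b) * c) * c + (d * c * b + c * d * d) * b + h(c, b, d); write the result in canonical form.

Answer: b * b * c * d + b * c * c * d + b * c * d * d + c

Derivation:
Canonical form:  b * b * c * d + b * c * c * d + b * c * d * d + d + h(c, b, d)
Match R2:  consume d, h(c, b, d)
Result:  b * b * c * d + b * c * c * d + b * c * d * d + c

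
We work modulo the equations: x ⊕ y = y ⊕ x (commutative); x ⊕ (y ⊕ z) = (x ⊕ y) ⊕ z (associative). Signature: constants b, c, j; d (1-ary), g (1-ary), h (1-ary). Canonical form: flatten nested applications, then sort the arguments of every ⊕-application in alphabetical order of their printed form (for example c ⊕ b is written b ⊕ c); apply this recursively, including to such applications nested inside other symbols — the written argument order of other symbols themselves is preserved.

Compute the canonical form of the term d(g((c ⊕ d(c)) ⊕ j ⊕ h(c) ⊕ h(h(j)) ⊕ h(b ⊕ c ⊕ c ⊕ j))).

Answer: d(g(c ⊕ d(c) ⊕ h(b ⊕ c ⊕ c ⊕ j) ⊕ h(c) ⊕ h(h(j)) ⊕ j))

Derivation:
Focus inside:  (c ⊕ d(c)) ⊕ j ⊕ h(c) ⊕ h(h(j)) ⊕ h(b ⊕ c ⊕ c ⊕ j)
Flatten:  c ⊕ d(c) ⊕ j ⊕ h(c) ⊕ h(h(j)) ⊕ h(b ⊕ c ⊕ c ⊕ j)
Order the arguments:  c ⊕ d(c) ⊕ h(b ⊕ c ⊕ c ⊕ j) ⊕ h(c) ⊕ h(h(j)) ⊕ j
Rebuild:  d(g(c ⊕ d(c) ⊕ h(b ⊕ c ⊕ c ⊕ j) ⊕ h(c) ⊕ h(h(j)) ⊕ j))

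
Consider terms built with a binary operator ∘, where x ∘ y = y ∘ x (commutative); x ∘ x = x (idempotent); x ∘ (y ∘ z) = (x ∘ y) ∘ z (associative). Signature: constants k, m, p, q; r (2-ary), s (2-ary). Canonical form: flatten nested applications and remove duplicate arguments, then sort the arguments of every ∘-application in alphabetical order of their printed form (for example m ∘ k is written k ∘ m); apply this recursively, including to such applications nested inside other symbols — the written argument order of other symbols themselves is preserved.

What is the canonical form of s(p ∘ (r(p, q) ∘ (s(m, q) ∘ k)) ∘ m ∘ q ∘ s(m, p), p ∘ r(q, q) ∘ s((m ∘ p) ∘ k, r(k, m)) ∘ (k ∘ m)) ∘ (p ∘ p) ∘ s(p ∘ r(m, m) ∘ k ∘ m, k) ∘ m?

Answer: m ∘ p ∘ s(k ∘ m ∘ p ∘ q ∘ r(p, q) ∘ s(m, p) ∘ s(m, q), k ∘ m ∘ p ∘ r(q, q) ∘ s(k ∘ m ∘ p, r(k, m))) ∘ s(k ∘ m ∘ p ∘ r(m, m), k)

Derivation:
Un-nest:  s(p ∘ (r(p, q) ∘ (s(m, q) ∘ k)) ∘ m ∘ q ∘ s(m, p), p ∘ r(q, q) ∘ s((m ∘ p) ∘ k, r(k, m)) ∘ (k ∘ m)) ∘ p ∘ p ∘ s(p ∘ r(m, m) ∘ k ∘ m, k) ∘ m
Simplify inside:  s(p ∘ (r(p, q) ∘ (s(m, q) ∘ k)) ∘ m ∘ q ∘ s(m, p), p ∘ r(q, q) ∘ s((m ∘ p) ∘ k, r(k, m)) ∘ (k ∘ m))  →  s(k ∘ m ∘ p ∘ q ∘ r(p, q) ∘ s(m, p) ∘ s(m, q), k ∘ m ∘ p ∘ r(q, q) ∘ s(k ∘ m ∘ p, r(k, m)))
Canonicalize subterm:  s(p ∘ r(m, m) ∘ k ∘ m, k)  →  s(k ∘ m ∘ p ∘ r(m, m), k)
Deduplicate:  drop duplicate p
Sort:  m ∘ p ∘ s(k ∘ m ∘ p ∘ q ∘ r(p, q) ∘ s(m, p) ∘ s(m, q), k ∘ m ∘ p ∘ r(q, q) ∘ s(k ∘ m ∘ p, r(k, m))) ∘ s(k ∘ m ∘ p ∘ r(m, m), k)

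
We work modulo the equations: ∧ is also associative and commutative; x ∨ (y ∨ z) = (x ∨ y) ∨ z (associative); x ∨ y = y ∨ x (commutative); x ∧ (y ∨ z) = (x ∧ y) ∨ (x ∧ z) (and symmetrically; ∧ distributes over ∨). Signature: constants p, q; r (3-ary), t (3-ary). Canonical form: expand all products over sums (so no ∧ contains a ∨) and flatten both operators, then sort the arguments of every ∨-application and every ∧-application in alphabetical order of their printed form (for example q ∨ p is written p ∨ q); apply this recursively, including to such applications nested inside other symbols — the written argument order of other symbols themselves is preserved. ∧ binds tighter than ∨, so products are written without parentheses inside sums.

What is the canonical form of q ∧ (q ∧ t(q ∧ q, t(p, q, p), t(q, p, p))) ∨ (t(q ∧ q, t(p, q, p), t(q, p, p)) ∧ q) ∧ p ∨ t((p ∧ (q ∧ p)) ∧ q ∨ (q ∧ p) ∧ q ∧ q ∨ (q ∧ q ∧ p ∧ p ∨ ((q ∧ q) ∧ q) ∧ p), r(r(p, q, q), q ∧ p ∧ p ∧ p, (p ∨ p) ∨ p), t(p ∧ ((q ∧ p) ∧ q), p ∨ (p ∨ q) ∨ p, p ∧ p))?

Un-nest:  q ∧ q ∧ t(q ∧ q, t(p, q, p), t(q, p, p)) ∨ p ∧ q ∧ t(q ∧ q, t(p, q, p), t(q, p, p)) ∨ t(p ∧ p ∧ q ∧ q ∨ p ∧ p ∧ q ∧ q ∨ p ∧ q ∧ q ∧ q ∨ p ∧ q ∧ q ∧ q, r(r(p, q, q), p ∧ p ∧ p ∧ q, p ∨ p ∨ p), t(p ∧ p ∧ q ∧ q, p ∨ p ∨ p ∨ q, p ∧ p))
Sort arguments:  p ∧ q ∧ t(q ∧ q, t(p, q, p), t(q, p, p)) ∨ q ∧ q ∧ t(q ∧ q, t(p, q, p), t(q, p, p)) ∨ t(p ∧ p ∧ q ∧ q ∨ p ∧ p ∧ q ∧ q ∨ p ∧ q ∧ q ∧ q ∨ p ∧ q ∧ q ∧ q, r(r(p, q, q), p ∧ p ∧ p ∧ q, p ∨ p ∨ p), t(p ∧ p ∧ q ∧ q, p ∨ p ∨ p ∨ q, p ∧ p))

Answer: p ∧ q ∧ t(q ∧ q, t(p, q, p), t(q, p, p)) ∨ q ∧ q ∧ t(q ∧ q, t(p, q, p), t(q, p, p)) ∨ t(p ∧ p ∧ q ∧ q ∨ p ∧ p ∧ q ∧ q ∨ p ∧ q ∧ q ∧ q ∨ p ∧ q ∧ q ∧ q, r(r(p, q, q), p ∧ p ∧ p ∧ q, p ∨ p ∨ p), t(p ∧ p ∧ q ∧ q, p ∨ p ∨ p ∨ q, p ∧ p))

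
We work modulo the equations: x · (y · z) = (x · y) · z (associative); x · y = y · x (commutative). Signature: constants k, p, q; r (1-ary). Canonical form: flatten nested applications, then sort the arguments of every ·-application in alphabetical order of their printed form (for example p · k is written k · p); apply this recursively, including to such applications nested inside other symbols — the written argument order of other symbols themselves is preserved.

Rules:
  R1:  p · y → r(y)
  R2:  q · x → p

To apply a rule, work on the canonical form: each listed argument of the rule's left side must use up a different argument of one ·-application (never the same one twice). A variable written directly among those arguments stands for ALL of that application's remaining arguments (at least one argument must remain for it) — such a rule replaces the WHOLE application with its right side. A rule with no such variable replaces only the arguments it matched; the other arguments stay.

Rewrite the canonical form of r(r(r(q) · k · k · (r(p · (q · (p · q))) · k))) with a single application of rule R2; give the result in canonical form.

Answer: r(r(k · k · k · r(p) · r(q)))

Derivation:
Canonical form:  r(r(k · k · k · r(p · p · q · q) · r(q)))
Match R2:  consume q;  x := p · p · q
Every leftover argument binds to the variable; the entire application is replaced.
New term:  r(r(k · k · k · r(p) · r(q)))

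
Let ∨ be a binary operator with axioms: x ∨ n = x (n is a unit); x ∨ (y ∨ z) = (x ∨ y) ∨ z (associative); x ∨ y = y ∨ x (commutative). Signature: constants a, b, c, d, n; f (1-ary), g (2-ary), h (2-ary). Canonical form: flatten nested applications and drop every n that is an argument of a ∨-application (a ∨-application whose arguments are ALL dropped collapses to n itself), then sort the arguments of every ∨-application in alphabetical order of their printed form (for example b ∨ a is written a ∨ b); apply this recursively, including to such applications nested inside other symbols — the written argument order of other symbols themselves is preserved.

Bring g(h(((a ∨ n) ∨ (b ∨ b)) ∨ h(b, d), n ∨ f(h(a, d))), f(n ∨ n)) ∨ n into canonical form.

Answer: g(h(a ∨ b ∨ b ∨ h(b, d), f(h(a, d))), f(n))

Derivation:
Simplify inside:  g(h(((a ∨ n) ∨ (b ∨ b)) ∨ h(b, d), n ∨ f(h(a, d))), f(n ∨ n))  →  g(h(a ∨ b ∨ b ∨ h(b, d), f(h(a, d))), f(n))
Drop the unit:  drop n
Order the arguments:  g(h(a ∨ b ∨ b ∨ h(b, d), f(h(a, d))), f(n))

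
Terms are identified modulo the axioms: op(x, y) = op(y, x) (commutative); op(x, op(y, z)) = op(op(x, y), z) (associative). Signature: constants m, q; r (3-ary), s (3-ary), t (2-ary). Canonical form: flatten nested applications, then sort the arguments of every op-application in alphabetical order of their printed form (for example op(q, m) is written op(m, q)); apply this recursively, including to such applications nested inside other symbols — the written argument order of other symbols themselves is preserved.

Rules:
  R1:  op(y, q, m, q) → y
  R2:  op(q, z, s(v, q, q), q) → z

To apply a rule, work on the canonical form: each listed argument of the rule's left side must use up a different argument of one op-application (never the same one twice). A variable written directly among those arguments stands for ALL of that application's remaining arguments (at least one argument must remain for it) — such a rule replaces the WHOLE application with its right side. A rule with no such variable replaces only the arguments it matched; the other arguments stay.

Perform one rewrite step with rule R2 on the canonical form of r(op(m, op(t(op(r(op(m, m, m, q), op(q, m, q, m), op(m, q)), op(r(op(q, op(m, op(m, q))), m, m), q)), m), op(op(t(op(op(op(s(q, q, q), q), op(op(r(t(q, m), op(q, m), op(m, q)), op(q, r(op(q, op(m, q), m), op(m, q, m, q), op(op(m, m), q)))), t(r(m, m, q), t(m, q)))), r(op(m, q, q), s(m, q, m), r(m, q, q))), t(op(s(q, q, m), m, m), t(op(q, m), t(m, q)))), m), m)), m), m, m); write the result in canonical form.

Canonical form:  r(op(m, m, m, m, t(op(q, q, r(op(m, m, q, q), op(m, m, q, q), op(m, m, q)), r(op(m, q, q), s(m, q, m), r(m, q, q)), r(t(q, m), op(m, q), op(m, q)), s(q, q, q), t(r(m, m, q), t(m, q))), t(op(m, m, s(q, q, m)), t(op(m, q), t(m, q)))), t(op(q, r(op(m, m, m, q), op(m, m, q, q), op(m, q)), r(op(m, m, q, q), m, m)), m)), m, m)
Match R2:  consume q, q, s(q, q, q);  v := q, z := op(r(op(m, m, q, q), op(m, m, q, q), op(m, m, q)), r(op(m, q, q), s(m, q, m), r(m, q, q)), r(t(q, m), op(m, q), op(m, q)), t(r(m, m, q), t(m, q)))
Every leftover argument binds to the variable; the entire application is replaced.
Giving:  r(op(m, m, m, m, t(op(q, r(op(m, m, m, q), op(m, m, q, q), op(m, q)), r(op(m, m, q, q), m, m)), m), t(op(r(op(m, m, q, q), op(m, m, q, q), op(m, m, q)), r(op(m, q, q), s(m, q, m), r(m, q, q)), r(t(q, m), op(m, q), op(m, q)), t(r(m, m, q), t(m, q))), t(op(m, m, s(q, q, m)), t(op(m, q), t(m, q))))), m, m)

Answer: r(op(m, m, m, m, t(op(q, r(op(m, m, m, q), op(m, m, q, q), op(m, q)), r(op(m, m, q, q), m, m)), m), t(op(r(op(m, m, q, q), op(m, m, q, q), op(m, m, q)), r(op(m, q, q), s(m, q, m), r(m, q, q)), r(t(q, m), op(m, q), op(m, q)), t(r(m, m, q), t(m, q))), t(op(m, m, s(q, q, m)), t(op(m, q), t(m, q))))), m, m)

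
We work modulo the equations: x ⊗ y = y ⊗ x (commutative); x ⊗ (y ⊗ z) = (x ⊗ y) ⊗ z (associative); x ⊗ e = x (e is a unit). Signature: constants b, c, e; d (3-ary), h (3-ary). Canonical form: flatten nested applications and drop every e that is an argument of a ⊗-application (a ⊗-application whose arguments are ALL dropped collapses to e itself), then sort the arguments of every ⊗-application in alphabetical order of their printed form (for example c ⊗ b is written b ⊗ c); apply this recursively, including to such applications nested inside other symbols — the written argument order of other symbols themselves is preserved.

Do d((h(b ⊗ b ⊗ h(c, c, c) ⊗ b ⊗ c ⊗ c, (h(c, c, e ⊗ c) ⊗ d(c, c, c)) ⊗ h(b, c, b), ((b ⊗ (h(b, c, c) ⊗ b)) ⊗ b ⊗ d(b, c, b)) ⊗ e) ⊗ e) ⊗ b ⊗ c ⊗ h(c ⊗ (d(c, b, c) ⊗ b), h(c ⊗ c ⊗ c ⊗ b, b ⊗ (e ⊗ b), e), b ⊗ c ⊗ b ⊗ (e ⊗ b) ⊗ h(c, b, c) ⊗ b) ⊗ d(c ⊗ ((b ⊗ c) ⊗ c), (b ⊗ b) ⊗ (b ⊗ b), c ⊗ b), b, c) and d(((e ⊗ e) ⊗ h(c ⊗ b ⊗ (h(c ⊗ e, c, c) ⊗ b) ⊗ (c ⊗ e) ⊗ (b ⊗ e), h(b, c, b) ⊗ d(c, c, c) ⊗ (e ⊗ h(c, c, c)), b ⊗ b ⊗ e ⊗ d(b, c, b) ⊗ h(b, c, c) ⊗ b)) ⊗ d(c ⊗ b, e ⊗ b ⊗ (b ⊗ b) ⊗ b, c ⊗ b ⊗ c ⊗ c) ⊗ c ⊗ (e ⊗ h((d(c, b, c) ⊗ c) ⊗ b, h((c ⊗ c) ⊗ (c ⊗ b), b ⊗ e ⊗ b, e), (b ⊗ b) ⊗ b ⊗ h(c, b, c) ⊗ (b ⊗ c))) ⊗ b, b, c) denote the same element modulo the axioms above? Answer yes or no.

Left:  d((h(b ⊗ b ⊗ h(c, c, c) ⊗ b ⊗ c ⊗ c, (h(c, c, e ⊗ c) ⊗ d(c, c, c)) ⊗ h(b, c, b), ((b ⊗ (h(b, c, c) ⊗ b)) ⊗ b ⊗ d(b, c, b)) ⊗ e) ⊗ e) ⊗ b ⊗ c ⊗ h(c ⊗ (d(c, b, c) ⊗ b), h(c ⊗ c ⊗ c ⊗ b, b ⊗ (e ⊗ b), e), b ⊗ c ⊗ b ⊗ (e ⊗ b) ⊗ h(c, b, c) ⊗ b) ⊗ d(c ⊗ ((b ⊗ c) ⊗ c), (b ⊗ b) ⊗ (b ⊗ b), c ⊗ b), b, c)
  Descend into:  (h(b ⊗ b ⊗ h(c, c, c) ⊗ b ⊗ c ⊗ c, (h(c, c, e ⊗ c) ⊗ d(c, c, c)) ⊗ h(b, c, b), ((b ⊗ (h(b, c, c) ⊗ b)) ⊗ b ⊗ d(b, c, b)) ⊗ e) ⊗ e) ⊗ b ⊗ c ⊗ h(c ⊗ (d(c, b, c) ⊗ b), h(c ⊗ c ⊗ c ⊗ b, b ⊗ (e ⊗ b), e), b ⊗ c ⊗ b ⊗ (e ⊗ b) ⊗ h(c, b, c) ⊗ b) ⊗ d(c ⊗ ((b ⊗ c) ⊗ c), (b ⊗ b) ⊗ (b ⊗ b), c ⊗ b)
  Flatten:  h(b ⊗ b ⊗ h(c, c, c) ⊗ b ⊗ c ⊗ c, (h(c, c, e ⊗ c) ⊗ d(c, c, c)) ⊗ h(b, c, b), ((b ⊗ (h(b, c, c) ⊗ b)) ⊗ b ⊗ d(b, c, b)) ⊗ e) ⊗ e ⊗ b ⊗ c ⊗ h(c ⊗ (d(c, b, c) ⊗ b), h(c ⊗ c ⊗ c ⊗ b, b ⊗ (e ⊗ b), e), b ⊗ c ⊗ b ⊗ (e ⊗ b) ⊗ h(c, b, c) ⊗ b) ⊗ d(c ⊗ ((b ⊗ c) ⊗ c), (b ⊗ b) ⊗ (b ⊗ b), c ⊗ b)
  Simplify inside:  h(b ⊗ b ⊗ h(c, c, c) ⊗ b ⊗ c ⊗ c, (h(c, c, e ⊗ c) ⊗ d(c, c, c)) ⊗ h(b, c, b), ((b ⊗ (h(b, c, c) ⊗ b)) ⊗ b ⊗ d(b, c, b)) ⊗ e)  →  h(b ⊗ b ⊗ b ⊗ c ⊗ c ⊗ h(c, c, c), d(c, c, c) ⊗ h(b, c, b) ⊗ h(c, c, c), b ⊗ b ⊗ b ⊗ d(b, c, b) ⊗ h(b, c, c))
  Inside:  h(c ⊗ (d(c, b, c) ⊗ b), h(c ⊗ c ⊗ c ⊗ b, b ⊗ (e ⊗ b), e), b ⊗ c ⊗ b ⊗ (e ⊗ b) ⊗ h(c, b, c) ⊗ b)  →  h(b ⊗ c ⊗ d(c, b, c), h(b ⊗ c ⊗ c ⊗ c, b ⊗ b, e), b ⊗ b ⊗ b ⊗ b ⊗ c ⊗ h(c, b, c))
  Canonicalize subterm:  d(c ⊗ ((b ⊗ c) ⊗ c), (b ⊗ b) ⊗ (b ⊗ b), c ⊗ b)  →  d(b ⊗ c ⊗ c ⊗ c, b ⊗ b ⊗ b ⊗ b, b ⊗ c)
  Units out:  drop e
  Order the arguments:  b ⊗ c ⊗ d(b ⊗ c ⊗ c ⊗ c, b ⊗ b ⊗ b ⊗ b, b ⊗ c) ⊗ h(b ⊗ b ⊗ b ⊗ c ⊗ c ⊗ h(c, c, c), d(c, c, c) ⊗ h(b, c, b) ⊗ h(c, c, c), b ⊗ b ⊗ b ⊗ d(b, c, b) ⊗ h(b, c, c)) ⊗ h(b ⊗ c ⊗ d(c, b, c), h(b ⊗ c ⊗ c ⊗ c, b ⊗ b, e), b ⊗ b ⊗ b ⊗ b ⊗ c ⊗ h(c, b, c))
  Reassemble:  d(b ⊗ c ⊗ d(b ⊗ c ⊗ c ⊗ c, b ⊗ b ⊗ b ⊗ b, b ⊗ c) ⊗ h(b ⊗ b ⊗ b ⊗ c ⊗ c ⊗ h(c, c, c), d(c, c, c) ⊗ h(b, c, b) ⊗ h(c, c, c), b ⊗ b ⊗ b ⊗ d(b, c, b) ⊗ h(b, c, c)) ⊗ h(b ⊗ c ⊗ d(c, b, c), h(b ⊗ c ⊗ c ⊗ c, b ⊗ b, e), b ⊗ b ⊗ b ⊗ b ⊗ c ⊗ h(c, b, c)), b, c)
Right:  d(((e ⊗ e) ⊗ h(c ⊗ b ⊗ (h(c ⊗ e, c, c) ⊗ b) ⊗ (c ⊗ e) ⊗ (b ⊗ e), h(b, c, b) ⊗ d(c, c, c) ⊗ (e ⊗ h(c, c, c)), b ⊗ b ⊗ e ⊗ d(b, c, b) ⊗ h(b, c, c) ⊗ b)) ⊗ d(c ⊗ b, e ⊗ b ⊗ (b ⊗ b) ⊗ b, c ⊗ b ⊗ c ⊗ c) ⊗ c ⊗ (e ⊗ h((d(c, b, c) ⊗ c) ⊗ b, h((c ⊗ c) ⊗ (c ⊗ b), b ⊗ e ⊗ b, e), (b ⊗ b) ⊗ b ⊗ h(c, b, c) ⊗ (b ⊗ c))) ⊗ b, b, c)
  Focus inside:  ((e ⊗ e) ⊗ h(c ⊗ b ⊗ (h(c ⊗ e, c, c) ⊗ b) ⊗ (c ⊗ e) ⊗ (b ⊗ e), h(b, c, b) ⊗ d(c, c, c) ⊗ (e ⊗ h(c, c, c)), b ⊗ b ⊗ e ⊗ d(b, c, b) ⊗ h(b, c, c) ⊗ b)) ⊗ d(c ⊗ b, e ⊗ b ⊗ (b ⊗ b) ⊗ b, c ⊗ b ⊗ c ⊗ c) ⊗ c ⊗ (e ⊗ h((d(c, b, c) ⊗ c) ⊗ b, h((c ⊗ c) ⊗ (c ⊗ b), b ⊗ e ⊗ b, e), (b ⊗ b) ⊗ b ⊗ h(c, b, c) ⊗ (b ⊗ c))) ⊗ b
  Un-nest:  e ⊗ e ⊗ h(c ⊗ b ⊗ (h(c ⊗ e, c, c) ⊗ b) ⊗ (c ⊗ e) ⊗ (b ⊗ e), h(b, c, b) ⊗ d(c, c, c) ⊗ (e ⊗ h(c, c, c)), b ⊗ b ⊗ e ⊗ d(b, c, b) ⊗ h(b, c, c) ⊗ b) ⊗ d(c ⊗ b, e ⊗ b ⊗ (b ⊗ b) ⊗ b, c ⊗ b ⊗ c ⊗ c) ⊗ c ⊗ e ⊗ h((d(c, b, c) ⊗ c) ⊗ b, h((c ⊗ c) ⊗ (c ⊗ b), b ⊗ e ⊗ b, e), (b ⊗ b) ⊗ b ⊗ h(c, b, c) ⊗ (b ⊗ c)) ⊗ b
  Canonicalize subterm:  h(c ⊗ b ⊗ (h(c ⊗ e, c, c) ⊗ b) ⊗ (c ⊗ e) ⊗ (b ⊗ e), h(b, c, b) ⊗ d(c, c, c) ⊗ (e ⊗ h(c, c, c)), b ⊗ b ⊗ e ⊗ d(b, c, b) ⊗ h(b, c, c) ⊗ b)  →  h(b ⊗ b ⊗ b ⊗ c ⊗ c ⊗ h(c, c, c), d(c, c, c) ⊗ h(b, c, b) ⊗ h(c, c, c), b ⊗ b ⊗ b ⊗ d(b, c, b) ⊗ h(b, c, c))
  Canonicalize subterm:  d(c ⊗ b, e ⊗ b ⊗ (b ⊗ b) ⊗ b, c ⊗ b ⊗ c ⊗ c)  →  d(b ⊗ c, b ⊗ b ⊗ b ⊗ b, b ⊗ c ⊗ c ⊗ c)
  Canonicalize subterm:  h((d(c, b, c) ⊗ c) ⊗ b, h((c ⊗ c) ⊗ (c ⊗ b), b ⊗ e ⊗ b, e), (b ⊗ b) ⊗ b ⊗ h(c, b, c) ⊗ (b ⊗ c))  →  h(b ⊗ c ⊗ d(c, b, c), h(b ⊗ c ⊗ c ⊗ c, b ⊗ b, e), b ⊗ b ⊗ b ⊗ b ⊗ c ⊗ h(c, b, c))
  Units out:  drop e (×3)
  Order the arguments:  b ⊗ c ⊗ d(b ⊗ c, b ⊗ b ⊗ b ⊗ b, b ⊗ c ⊗ c ⊗ c) ⊗ h(b ⊗ b ⊗ b ⊗ c ⊗ c ⊗ h(c, c, c), d(c, c, c) ⊗ h(b, c, b) ⊗ h(c, c, c), b ⊗ b ⊗ b ⊗ d(b, c, b) ⊗ h(b, c, c)) ⊗ h(b ⊗ c ⊗ d(c, b, c), h(b ⊗ c ⊗ c ⊗ c, b ⊗ b, e), b ⊗ b ⊗ b ⊗ b ⊗ c ⊗ h(c, b, c))
  Put back:  d(b ⊗ c ⊗ d(b ⊗ c, b ⊗ b ⊗ b ⊗ b, b ⊗ c ⊗ c ⊗ c) ⊗ h(b ⊗ b ⊗ b ⊗ c ⊗ c ⊗ h(c, c, c), d(c, c, c) ⊗ h(b, c, b) ⊗ h(c, c, c), b ⊗ b ⊗ b ⊗ d(b, c, b) ⊗ h(b, c, c)) ⊗ h(b ⊗ c ⊗ d(c, b, c), h(b ⊗ c ⊗ c ⊗ c, b ⊗ b, e), b ⊗ b ⊗ b ⊗ b ⊗ c ⊗ h(c, b, c)), b, c)

Answer: no — d(b ⊗ c ⊗ d(b ⊗ c ⊗ c ⊗ c, b ⊗ b ⊗ b ⊗ b, b ⊗ c) ⊗ h(b ⊗ b ⊗ b ⊗ c ⊗ c ⊗ h(c, c, c), d(c, c, c) ⊗ h(b, c, b) ⊗ h(c, c, c), b ⊗ b ⊗ b ⊗ d(b, c, b) ⊗ h(b, c, c)) ⊗ h(b ⊗ c ⊗ d(c, b, c), h(b ⊗ c ⊗ c ⊗ c, b ⊗ b, e), b ⊗ b ⊗ b ⊗ b ⊗ c ⊗ h(c, b, c)), b, c) vs d(b ⊗ c ⊗ d(b ⊗ c, b ⊗ b ⊗ b ⊗ b, b ⊗ c ⊗ c ⊗ c) ⊗ h(b ⊗ b ⊗ b ⊗ c ⊗ c ⊗ h(c, c, c), d(c, c, c) ⊗ h(b, c, b) ⊗ h(c, c, c), b ⊗ b ⊗ b ⊗ d(b, c, b) ⊗ h(b, c, c)) ⊗ h(b ⊗ c ⊗ d(c, b, c), h(b ⊗ c ⊗ c ⊗ c, b ⊗ b, e), b ⊗ b ⊗ b ⊗ b ⊗ c ⊗ h(c, b, c)), b, c)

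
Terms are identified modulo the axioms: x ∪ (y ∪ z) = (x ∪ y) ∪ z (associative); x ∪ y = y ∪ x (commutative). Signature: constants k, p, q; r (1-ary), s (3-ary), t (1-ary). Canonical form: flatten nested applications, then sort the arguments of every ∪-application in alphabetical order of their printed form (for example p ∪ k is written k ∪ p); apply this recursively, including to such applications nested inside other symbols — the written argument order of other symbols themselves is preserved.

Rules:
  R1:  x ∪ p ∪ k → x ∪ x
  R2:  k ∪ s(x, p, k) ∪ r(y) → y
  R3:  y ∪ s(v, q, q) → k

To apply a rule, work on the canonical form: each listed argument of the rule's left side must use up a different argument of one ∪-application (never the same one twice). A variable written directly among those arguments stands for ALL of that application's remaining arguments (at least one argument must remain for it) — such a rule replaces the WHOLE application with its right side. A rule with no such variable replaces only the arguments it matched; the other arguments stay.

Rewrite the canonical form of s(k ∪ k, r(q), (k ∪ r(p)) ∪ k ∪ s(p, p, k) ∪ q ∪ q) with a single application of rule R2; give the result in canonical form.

Answer: s(k ∪ k, r(q), k ∪ p ∪ q ∪ q)

Derivation:
Canonical form:  s(k ∪ k, r(q), k ∪ k ∪ q ∪ q ∪ r(p) ∪ s(p, p, k))
Apply R2:  consuming k, r(p), s(p, p, k);  x := p, y := p
Giving:  s(k ∪ k, r(q), k ∪ p ∪ q ∪ q)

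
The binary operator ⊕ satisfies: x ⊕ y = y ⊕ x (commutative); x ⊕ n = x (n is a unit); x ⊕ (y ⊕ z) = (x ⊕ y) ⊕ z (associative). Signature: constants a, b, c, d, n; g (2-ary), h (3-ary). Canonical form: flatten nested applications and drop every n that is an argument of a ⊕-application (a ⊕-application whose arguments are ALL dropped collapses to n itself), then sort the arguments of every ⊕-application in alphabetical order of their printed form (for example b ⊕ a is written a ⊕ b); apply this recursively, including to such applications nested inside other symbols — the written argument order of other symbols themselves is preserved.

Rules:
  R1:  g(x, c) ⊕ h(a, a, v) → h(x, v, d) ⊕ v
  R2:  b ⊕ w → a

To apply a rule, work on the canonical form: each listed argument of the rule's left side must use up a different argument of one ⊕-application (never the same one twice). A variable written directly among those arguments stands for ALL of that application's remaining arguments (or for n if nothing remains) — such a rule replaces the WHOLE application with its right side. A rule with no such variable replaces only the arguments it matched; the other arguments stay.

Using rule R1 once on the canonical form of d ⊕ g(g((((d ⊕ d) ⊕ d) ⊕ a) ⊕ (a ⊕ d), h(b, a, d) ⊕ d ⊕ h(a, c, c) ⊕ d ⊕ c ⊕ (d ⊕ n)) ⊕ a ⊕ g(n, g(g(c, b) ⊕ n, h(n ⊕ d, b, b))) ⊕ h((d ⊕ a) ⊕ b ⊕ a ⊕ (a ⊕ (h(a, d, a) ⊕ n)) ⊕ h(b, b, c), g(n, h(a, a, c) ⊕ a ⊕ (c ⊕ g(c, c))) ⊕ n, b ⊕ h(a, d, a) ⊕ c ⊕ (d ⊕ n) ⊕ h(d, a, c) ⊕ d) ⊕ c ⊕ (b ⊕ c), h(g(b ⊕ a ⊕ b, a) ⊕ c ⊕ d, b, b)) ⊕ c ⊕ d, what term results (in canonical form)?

Answer: c ⊕ d ⊕ d ⊕ g(a ⊕ b ⊕ c ⊕ c ⊕ g(a ⊕ a ⊕ d ⊕ d ⊕ d ⊕ d, c ⊕ d ⊕ d ⊕ d ⊕ h(a, c, c) ⊕ h(b, a, d)) ⊕ g(n, g(g(c, b), h(d, b, b))) ⊕ h(a ⊕ a ⊕ a ⊕ b ⊕ d ⊕ h(a, d, a) ⊕ h(b, b, c), g(n, a ⊕ c ⊕ c ⊕ h(c, c, d)), b ⊕ c ⊕ d ⊕ d ⊕ h(a, d, a) ⊕ h(d, a, c)), h(c ⊕ d ⊕ g(a ⊕ b ⊕ b, a), b, b))

Derivation:
Canonical form:  c ⊕ d ⊕ d ⊕ g(a ⊕ b ⊕ c ⊕ c ⊕ g(a ⊕ a ⊕ d ⊕ d ⊕ d ⊕ d, c ⊕ d ⊕ d ⊕ d ⊕ h(a, c, c) ⊕ h(b, a, d)) ⊕ g(n, g(g(c, b), h(d, b, b))) ⊕ h(a ⊕ a ⊕ a ⊕ b ⊕ d ⊕ h(a, d, a) ⊕ h(b, b, c), g(n, a ⊕ c ⊕ g(c, c) ⊕ h(a, a, c)), b ⊕ c ⊕ d ⊕ d ⊕ h(a, d, a) ⊕ h(d, a, c)), h(c ⊕ d ⊕ g(a ⊕ b ⊕ b, a), b, b))
Apply R1:  consuming g(c, c), h(a, a, c);  v := c, x := c
New term:  c ⊕ d ⊕ d ⊕ g(a ⊕ b ⊕ c ⊕ c ⊕ g(a ⊕ a ⊕ d ⊕ d ⊕ d ⊕ d, c ⊕ d ⊕ d ⊕ d ⊕ h(a, c, c) ⊕ h(b, a, d)) ⊕ g(n, g(g(c, b), h(d, b, b))) ⊕ h(a ⊕ a ⊕ a ⊕ b ⊕ d ⊕ h(a, d, a) ⊕ h(b, b, c), g(n, a ⊕ c ⊕ c ⊕ h(c, c, d)), b ⊕ c ⊕ d ⊕ d ⊕ h(a, d, a) ⊕ h(d, a, c)), h(c ⊕ d ⊕ g(a ⊕ b ⊕ b, a), b, b))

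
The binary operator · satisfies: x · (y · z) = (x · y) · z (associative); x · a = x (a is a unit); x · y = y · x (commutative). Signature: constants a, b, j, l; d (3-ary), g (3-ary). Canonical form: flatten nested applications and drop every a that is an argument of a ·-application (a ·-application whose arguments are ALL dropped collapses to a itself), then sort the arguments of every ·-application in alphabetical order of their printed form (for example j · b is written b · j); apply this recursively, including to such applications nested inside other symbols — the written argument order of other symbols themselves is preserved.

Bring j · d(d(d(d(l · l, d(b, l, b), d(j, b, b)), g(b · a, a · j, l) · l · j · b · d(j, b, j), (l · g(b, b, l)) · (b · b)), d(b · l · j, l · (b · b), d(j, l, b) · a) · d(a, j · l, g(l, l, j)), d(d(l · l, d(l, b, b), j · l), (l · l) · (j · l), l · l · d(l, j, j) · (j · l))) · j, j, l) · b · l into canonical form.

Answer: b · d(d(d(d(l · l, d(b, l, b), d(j, b, b)), b · d(j, b, j) · g(b, j, l) · j · l, b · b · g(b, b, l) · l), d(a, j · l, g(l, l, j)) · d(b · j · l, b · b · l, d(j, l, b)), d(d(l · l, d(l, b, b), j · l), j · l · l · l, d(l, j, j) · j · l · l · l)) · j, j, l) · j · l

Derivation:
Simplify inside:  d(d(d(d(l · l, d(b, l, b), d(j, b, b)), g(b · a, a · j, l) · l · j · b · d(j, b, j), (l · g(b, b, l)) · (b · b)), d(b · l · j, l · (b · b), d(j, l, b) · a) · d(a, j · l, g(l, l, j)), d(d(l · l, d(l, b, b), j · l), (l · l) · (j · l), l · l · d(l, j, j) · (j · l))) · j, j, l)  →  d(d(d(d(l · l, d(b, l, b), d(j, b, b)), b · d(j, b, j) · g(b, j, l) · j · l, b · b · g(b, b, l) · l), d(a, j · l, g(l, l, j)) · d(b · j · l, b · b · l, d(j, l, b)), d(d(l · l, d(l, b, b), j · l), j · l · l · l, d(l, j, j) · j · l · l · l)) · j, j, l)
Sort:  b · d(d(d(d(l · l, d(b, l, b), d(j, b, b)), b · d(j, b, j) · g(b, j, l) · j · l, b · b · g(b, b, l) · l), d(a, j · l, g(l, l, j)) · d(b · j · l, b · b · l, d(j, l, b)), d(d(l · l, d(l, b, b), j · l), j · l · l · l, d(l, j, j) · j · l · l · l)) · j, j, l) · j · l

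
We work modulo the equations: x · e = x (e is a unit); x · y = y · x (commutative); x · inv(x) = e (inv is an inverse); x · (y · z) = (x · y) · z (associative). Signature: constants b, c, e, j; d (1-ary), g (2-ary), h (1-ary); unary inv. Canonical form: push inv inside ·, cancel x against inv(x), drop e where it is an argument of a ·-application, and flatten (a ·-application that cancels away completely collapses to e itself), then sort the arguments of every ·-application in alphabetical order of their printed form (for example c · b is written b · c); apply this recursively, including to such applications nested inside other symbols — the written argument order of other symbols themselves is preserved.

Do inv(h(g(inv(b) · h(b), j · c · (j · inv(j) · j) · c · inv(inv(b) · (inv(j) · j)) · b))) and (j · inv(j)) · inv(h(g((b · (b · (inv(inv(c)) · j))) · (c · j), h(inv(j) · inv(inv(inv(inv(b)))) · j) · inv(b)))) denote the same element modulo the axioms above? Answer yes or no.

Answer: no — inv(h(g(h(b) · inv(b), b · b · c · c · j · j))) vs inv(h(g(b · b · c · c · j · j, h(b) · inv(b))))

Derivation:
Left:  inv(h(g(inv(b) · h(b), j · c · (j · inv(j) · j) · c · inv(inv(b) · (inv(j) · j)) · b)))
  Push inv inside:  distribute inv over · and collapse double inv
  Combine occurrences:  inv(h(g(h(b) · inv(b), b · b · c · c · j · j)))
Right:  (j · inv(j)) · inv(h(g((b · (b · (inv(inv(c)) · j))) · (c · j), h(inv(j) · inv(inv(inv(inv(b)))) · j) · inv(b))))
  Push inv inside:  distribute inv over · and collapse double inv
  Cancel inverse pairs:  j cancels
  Collect:  inv(h(g(b · b · c · c · j · j, h(b) · inv(b))))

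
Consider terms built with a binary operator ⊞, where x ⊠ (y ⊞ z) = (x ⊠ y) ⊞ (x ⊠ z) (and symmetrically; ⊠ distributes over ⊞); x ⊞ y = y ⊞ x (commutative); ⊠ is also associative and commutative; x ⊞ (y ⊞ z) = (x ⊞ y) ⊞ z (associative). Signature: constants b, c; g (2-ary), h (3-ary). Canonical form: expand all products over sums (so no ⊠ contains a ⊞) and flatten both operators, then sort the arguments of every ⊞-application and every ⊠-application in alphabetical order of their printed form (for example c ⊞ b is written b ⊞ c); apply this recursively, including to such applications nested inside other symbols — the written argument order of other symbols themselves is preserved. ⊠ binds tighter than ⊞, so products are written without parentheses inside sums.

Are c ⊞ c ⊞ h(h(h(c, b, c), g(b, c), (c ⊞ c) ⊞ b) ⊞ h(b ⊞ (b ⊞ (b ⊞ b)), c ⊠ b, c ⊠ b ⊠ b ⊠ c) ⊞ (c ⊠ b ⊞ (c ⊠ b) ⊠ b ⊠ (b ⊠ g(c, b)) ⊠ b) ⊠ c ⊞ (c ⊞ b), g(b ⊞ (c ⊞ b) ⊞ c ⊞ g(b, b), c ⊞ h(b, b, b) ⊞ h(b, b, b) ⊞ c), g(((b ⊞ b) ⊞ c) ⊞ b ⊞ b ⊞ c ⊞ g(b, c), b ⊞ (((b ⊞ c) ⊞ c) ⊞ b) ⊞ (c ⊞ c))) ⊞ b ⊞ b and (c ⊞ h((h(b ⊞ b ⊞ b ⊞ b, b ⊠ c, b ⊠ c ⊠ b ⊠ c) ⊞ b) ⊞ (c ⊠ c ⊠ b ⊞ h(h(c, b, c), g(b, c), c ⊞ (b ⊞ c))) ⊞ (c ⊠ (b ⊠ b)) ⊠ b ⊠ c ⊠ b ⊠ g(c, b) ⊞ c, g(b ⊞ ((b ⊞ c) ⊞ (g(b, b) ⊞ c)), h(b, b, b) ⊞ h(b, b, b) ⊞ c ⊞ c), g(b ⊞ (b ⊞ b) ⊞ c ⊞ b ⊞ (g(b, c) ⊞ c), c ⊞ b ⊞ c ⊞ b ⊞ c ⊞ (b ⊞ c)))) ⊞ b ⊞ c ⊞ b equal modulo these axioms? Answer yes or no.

Answer: yes — both canonical forms are b ⊞ b ⊞ c ⊞ c ⊞ h(b ⊞ b ⊠ b ⊠ b ⊠ b ⊠ c ⊠ c ⊠ g(c, b) ⊞ b ⊠ c ⊠ c ⊞ c ⊞ h(b ⊞ b ⊞ b ⊞ b, b ⊠ c, b ⊠ b ⊠ c ⊠ c) ⊞ h(h(c, b, c), g(b, c), b ⊞ c ⊞ c), g(b ⊞ b ⊞ c ⊞ c ⊞ g(b, b), c ⊞ c ⊞ h(b, b, b) ⊞ h(b, b, b)), g(b ⊞ b ⊞ b ⊞ b ⊞ c ⊞ c ⊞ g(b, c), b ⊞ b ⊞ b ⊞ c ⊞ c ⊞ c ⊞ c))

Derivation:
Left:  c ⊞ c ⊞ h(h(h(c, b, c), g(b, c), (c ⊞ c) ⊞ b) ⊞ h(b ⊞ (b ⊞ (b ⊞ b)), c ⊠ b, c ⊠ b ⊠ b ⊠ c) ⊞ (c ⊠ b ⊞ (c ⊠ b) ⊠ b ⊠ (b ⊠ g(c, b)) ⊠ b) ⊠ c ⊞ (c ⊞ b), g(b ⊞ (c ⊞ b) ⊞ c ⊞ g(b, b), c ⊞ h(b, b, b) ⊞ h(b, b, b) ⊞ c), g(((b ⊞ b) ⊞ c) ⊞ b ⊞ b ⊞ c ⊞ g(b, c), b ⊞ (((b ⊞ c) ⊞ c) ⊞ b) ⊞ (c ⊞ c))) ⊞ b ⊞ b
  Distribute:  c ⊞ c ⊞ h(b ⊞ b ⊠ b ⊠ b ⊠ b ⊠ c ⊠ c ⊠ g(c, b) ⊞ b ⊠ c ⊠ c ⊞ c ⊞ h(b ⊞ b ⊞ b ⊞ b, b ⊠ c, b ⊠ b ⊠ c ⊠ c) ⊞ h(h(c, b, c), g(b, c), b ⊞ c ⊞ c), g(b ⊞ b ⊞ c ⊞ c ⊞ g(b, b), c ⊞ c ⊞ h(b, b, b) ⊞ h(b, b, b)), g(b ⊞ b ⊞ b ⊞ b ⊞ c ⊞ c ⊞ g(b, c), b ⊞ b ⊞ b ⊞ c ⊞ c ⊞ c ⊞ c)) ⊞ b ⊞ b
  Sort arguments:  b ⊞ b ⊞ c ⊞ c ⊞ h(b ⊞ b ⊠ b ⊠ b ⊠ b ⊠ c ⊠ c ⊠ g(c, b) ⊞ b ⊠ c ⊠ c ⊞ c ⊞ h(b ⊞ b ⊞ b ⊞ b, b ⊠ c, b ⊠ b ⊠ c ⊠ c) ⊞ h(h(c, b, c), g(b, c), b ⊞ c ⊞ c), g(b ⊞ b ⊞ c ⊞ c ⊞ g(b, b), c ⊞ c ⊞ h(b, b, b) ⊞ h(b, b, b)), g(b ⊞ b ⊞ b ⊞ b ⊞ c ⊞ c ⊞ g(b, c), b ⊞ b ⊞ b ⊞ c ⊞ c ⊞ c ⊞ c))
Right:  (c ⊞ h((h(b ⊞ b ⊞ b ⊞ b, b ⊠ c, b ⊠ c ⊠ b ⊠ c) ⊞ b) ⊞ (c ⊠ c ⊠ b ⊞ h(h(c, b, c), g(b, c), c ⊞ (b ⊞ c))) ⊞ (c ⊠ (b ⊠ b)) ⊠ b ⊠ c ⊠ b ⊠ g(c, b) ⊞ c, g(b ⊞ ((b ⊞ c) ⊞ (g(b, b) ⊞ c)), h(b, b, b) ⊞ h(b, b, b) ⊞ c ⊞ c), g(b ⊞ (b ⊞ b) ⊞ c ⊞ b ⊞ (g(b, c) ⊞ c), c ⊞ b ⊞ c ⊞ b ⊞ c ⊞ (b ⊞ c)))) ⊞ b ⊞ c ⊞ b
  Un-nest:  c ⊞ h(b ⊞ b ⊠ b ⊠ b ⊠ b ⊠ c ⊠ c ⊠ g(c, b) ⊞ b ⊠ c ⊠ c ⊞ c ⊞ h(b ⊞ b ⊞ b ⊞ b, b ⊠ c, b ⊠ b ⊠ c ⊠ c) ⊞ h(h(c, b, c), g(b, c), b ⊞ c ⊞ c), g(b ⊞ b ⊞ c ⊞ c ⊞ g(b, b), c ⊞ c ⊞ h(b, b, b) ⊞ h(b, b, b)), g(b ⊞ b ⊞ b ⊞ b ⊞ c ⊞ c ⊞ g(b, c), b ⊞ b ⊞ b ⊞ c ⊞ c ⊞ c ⊞ c)) ⊞ b ⊞ c ⊞ b
  Order the arguments:  b ⊞ b ⊞ c ⊞ c ⊞ h(b ⊞ b ⊠ b ⊠ b ⊠ b ⊠ c ⊠ c ⊠ g(c, b) ⊞ b ⊠ c ⊠ c ⊞ c ⊞ h(b ⊞ b ⊞ b ⊞ b, b ⊠ c, b ⊠ b ⊠ c ⊠ c) ⊞ h(h(c, b, c), g(b, c), b ⊞ c ⊞ c), g(b ⊞ b ⊞ c ⊞ c ⊞ g(b, b), c ⊞ c ⊞ h(b, b, b) ⊞ h(b, b, b)), g(b ⊞ b ⊞ b ⊞ b ⊞ c ⊞ c ⊞ g(b, c), b ⊞ b ⊞ b ⊞ c ⊞ c ⊞ c ⊞ c))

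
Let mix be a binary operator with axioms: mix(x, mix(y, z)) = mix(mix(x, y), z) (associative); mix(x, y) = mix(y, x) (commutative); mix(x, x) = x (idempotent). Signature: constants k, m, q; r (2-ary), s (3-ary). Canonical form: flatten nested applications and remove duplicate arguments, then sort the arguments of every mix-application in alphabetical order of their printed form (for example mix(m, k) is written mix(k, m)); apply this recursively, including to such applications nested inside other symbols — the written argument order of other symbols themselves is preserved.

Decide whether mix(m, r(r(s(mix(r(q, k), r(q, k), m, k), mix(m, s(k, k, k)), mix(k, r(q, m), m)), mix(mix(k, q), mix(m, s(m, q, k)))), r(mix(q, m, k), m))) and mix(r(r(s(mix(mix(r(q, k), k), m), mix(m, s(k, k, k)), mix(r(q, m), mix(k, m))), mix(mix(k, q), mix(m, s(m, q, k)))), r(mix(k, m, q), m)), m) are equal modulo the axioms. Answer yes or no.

Left:  mix(m, r(r(s(mix(r(q, k), r(q, k), m, k), mix(m, s(k, k, k)), mix(k, r(q, m), m)), mix(mix(k, q), mix(m, s(m, q, k)))), r(mix(q, m, k), m)))
  Inside:  r(r(s(mix(r(q, k), r(q, k), m, k), mix(m, s(k, k, k)), mix(k, r(q, m), m)), mix(mix(k, q), mix(m, s(m, q, k)))), r(mix(q, m, k), m))  →  r(r(s(mix(k, m, r(q, k)), mix(m, s(k, k, k)), mix(k, m, r(q, m))), mix(k, m, q, s(m, q, k))), r(mix(k, m, q), m))
  Sort arguments:  mix(m, r(r(s(mix(k, m, r(q, k)), mix(m, s(k, k, k)), mix(k, m, r(q, m))), mix(k, m, q, s(m, q, k))), r(mix(k, m, q), m)))
Right:  mix(r(r(s(mix(mix(r(q, k), k), m), mix(m, s(k, k, k)), mix(r(q, m), mix(k, m))), mix(mix(k, q), mix(m, s(m, q, k)))), r(mix(k, m, q), m)), m)
  Simplify inside:  r(r(s(mix(mix(r(q, k), k), m), mix(m, s(k, k, k)), mix(r(q, m), mix(k, m))), mix(mix(k, q), mix(m, s(m, q, k)))), r(mix(k, m, q), m))  →  r(r(s(mix(k, m, r(q, k)), mix(m, s(k, k, k)), mix(k, m, r(q, m))), mix(k, m, q, s(m, q, k))), r(mix(k, m, q), m))
  Sort arguments:  mix(m, r(r(s(mix(k, m, r(q, k)), mix(m, s(k, k, k)), mix(k, m, r(q, m))), mix(k, m, q, s(m, q, k))), r(mix(k, m, q), m)))

Answer: yes — both canonical forms are mix(m, r(r(s(mix(k, m, r(q, k)), mix(m, s(k, k, k)), mix(k, m, r(q, m))), mix(k, m, q, s(m, q, k))), r(mix(k, m, q), m)))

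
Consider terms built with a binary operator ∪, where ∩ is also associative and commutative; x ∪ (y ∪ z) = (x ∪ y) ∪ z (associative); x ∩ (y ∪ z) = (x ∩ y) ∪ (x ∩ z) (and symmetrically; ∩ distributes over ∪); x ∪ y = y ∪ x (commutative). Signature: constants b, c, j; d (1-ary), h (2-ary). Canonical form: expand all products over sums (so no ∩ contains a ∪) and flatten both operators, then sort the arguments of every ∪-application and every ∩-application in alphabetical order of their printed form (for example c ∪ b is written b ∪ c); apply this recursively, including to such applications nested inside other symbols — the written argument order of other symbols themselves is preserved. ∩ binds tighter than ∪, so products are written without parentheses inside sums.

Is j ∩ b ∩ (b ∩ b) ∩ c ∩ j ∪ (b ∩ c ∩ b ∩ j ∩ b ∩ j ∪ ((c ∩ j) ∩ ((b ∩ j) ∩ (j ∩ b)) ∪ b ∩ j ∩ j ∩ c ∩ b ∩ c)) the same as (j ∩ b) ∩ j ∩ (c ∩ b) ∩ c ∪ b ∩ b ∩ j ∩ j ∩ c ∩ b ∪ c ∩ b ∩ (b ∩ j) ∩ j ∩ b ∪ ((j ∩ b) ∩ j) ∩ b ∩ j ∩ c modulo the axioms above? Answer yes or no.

Answer: yes — both canonical forms are b ∩ b ∩ b ∩ c ∩ j ∩ j ∪ b ∩ b ∩ b ∩ c ∩ j ∩ j ∪ b ∩ b ∩ c ∩ c ∩ j ∩ j ∪ b ∩ b ∩ c ∩ j ∩ j ∩ j

Derivation:
Left:  j ∩ b ∩ (b ∩ b) ∩ c ∩ j ∪ (b ∩ c ∩ b ∩ j ∩ b ∩ j ∪ ((c ∩ j) ∩ ((b ∩ j) ∩ (j ∩ b)) ∪ b ∩ j ∩ j ∩ c ∩ b ∩ c))
  Flatten:  b ∩ b ∩ b ∩ c ∩ j ∩ j ∪ b ∩ b ∩ b ∩ c ∩ j ∩ j ∪ b ∩ b ∩ c ∩ j ∩ j ∩ j ∪ b ∩ b ∩ c ∩ c ∩ j ∩ j
  Sort arguments:  b ∩ b ∩ b ∩ c ∩ j ∩ j ∪ b ∩ b ∩ b ∩ c ∩ j ∩ j ∪ b ∩ b ∩ c ∩ c ∩ j ∩ j ∪ b ∩ b ∩ c ∩ j ∩ j ∩ j
Right:  (j ∩ b) ∩ j ∩ (c ∩ b) ∩ c ∪ b ∩ b ∩ j ∩ j ∩ c ∩ b ∪ c ∩ b ∩ (b ∩ j) ∩ j ∩ b ∪ ((j ∩ b) ∩ j) ∩ b ∩ j ∩ c
  Merge nested applications:  b ∩ b ∩ c ∩ c ∩ j ∩ j ∪ b ∩ b ∩ b ∩ c ∩ j ∩ j ∪ b ∩ b ∩ b ∩ c ∩ j ∩ j ∪ b ∩ b ∩ c ∩ j ∩ j ∩ j
  Order the arguments:  b ∩ b ∩ b ∩ c ∩ j ∩ j ∪ b ∩ b ∩ b ∩ c ∩ j ∩ j ∪ b ∩ b ∩ c ∩ c ∩ j ∩ j ∪ b ∩ b ∩ c ∩ j ∩ j ∩ j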